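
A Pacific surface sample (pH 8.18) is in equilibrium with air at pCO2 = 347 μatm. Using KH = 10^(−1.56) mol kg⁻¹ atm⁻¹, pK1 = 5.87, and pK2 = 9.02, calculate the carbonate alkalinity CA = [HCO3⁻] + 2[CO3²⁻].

[CO2*] = KH · pCO2 = 10^(−1.56) × 347×10^-6 = 9.557×10^-6 mol/kg
α₀ = 1/(1 + K1/[H⁺] + K1K2/[H⁺]²) = 1/(1 + 10^+2.31 + 10^+1.47) = 0.004261
DIC = [CO2*]/α₀ = 9.557×10^-6 / 0.004261 = 2.243 mmol/kg
CA = (α₁ + 2α₂)·DIC = (0.8700 + 2×0.1258) × 2.243 = 2.52 mmol/kg

CA = 2.52 mmol/kg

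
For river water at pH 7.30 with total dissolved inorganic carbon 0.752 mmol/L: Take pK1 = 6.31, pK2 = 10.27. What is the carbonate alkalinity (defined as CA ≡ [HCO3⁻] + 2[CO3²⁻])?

CA = 0.683 mmol/L

CA = [HCO3⁻] + 2[CO3²⁻] = (α₁ + 2α₂)·DIC
At pH 7.30: [H⁺]/K1 = 10^-0.99 = 0.10233, K2/[H⁺] = 10^-2.97 = 0.0010715
α₁ = 1/(1 + 0.10233 + 0.0010715) = 1/1.1034 = 0.9063; α₂ = α₁·K2/[H⁺] = 0.0009711
α₁ + 2α₂ = 0.9082
CA = 0.9082 × 0.752 = 0.683 mmol/L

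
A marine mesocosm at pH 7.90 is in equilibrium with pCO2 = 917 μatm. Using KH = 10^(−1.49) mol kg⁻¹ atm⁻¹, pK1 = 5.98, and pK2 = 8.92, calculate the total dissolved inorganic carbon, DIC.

DIC = 2.73 mmol/kg

[CO2*] = KH · pCO2 = 10^(−1.49) × 917×10^-6 = 2.967×10^-5 mol/kg
α₀ = 1/(1 + K1/[H⁺] + K1K2/[H⁺]²) = 1/(1 + 10^+1.92 + 10^+0.90) = 0.01086
DIC = [CO2*]/α₀ = 2.967×10^-5 / 0.01086 = 2.73 mmol/kg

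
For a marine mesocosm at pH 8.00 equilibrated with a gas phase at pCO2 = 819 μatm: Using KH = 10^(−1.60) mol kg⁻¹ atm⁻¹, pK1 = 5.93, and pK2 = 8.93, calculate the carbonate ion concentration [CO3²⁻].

[CO3²⁻] = 0.284 mmol/kg

[CO2*] = KH · pCO2 = 10^(−1.60) × 819×10^-6 = 2.057×10^-5 mol/kg
α₀ = 1/(1 + K1/[H⁺] + K1K2/[H⁺]²) = 1/(1 + 10^+2.07 + 10^+1.14) = 0.007559
DIC = [CO2*]/α₀ = 2.057×10^-5 / 0.007559 = 2.722 mmol/kg
[CO3²⁻] = α₂·DIC; α₂ = 0.1043, so [CO3²⁻] = 0.1043 × 2.722 = 0.284 mmol/kg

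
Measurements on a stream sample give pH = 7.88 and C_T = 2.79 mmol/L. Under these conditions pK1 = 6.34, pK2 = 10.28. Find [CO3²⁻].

α₂ = 1 / (1 + [H⁺]/K2 + [H⁺]²/(K1K2)) = 1 / (1 + 10^+2.40 + 10^+0.86)
   = 1 / (1 + 251.19 + 7.2444) = 1/259.43 = 0.003855
[CO3²⁻] = α₂ × DIC = 0.003855 × 2.79 = 0.0108 mmol/L = 10.8 μmol/L

[CO3²⁻] = 10.8 μmol/L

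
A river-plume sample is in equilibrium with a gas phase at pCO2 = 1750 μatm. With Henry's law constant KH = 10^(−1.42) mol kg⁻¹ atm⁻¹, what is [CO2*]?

[CO2*] = 66.5 μmol/kg

KH = 10^(−1.42) = 3.802×10^-2 mol kg⁻¹ atm⁻¹
[CO2*] = KH · pCO2 = 3.802×10^-2 × 1750×10^-6 atm = 6.65×10^-5 mol/kg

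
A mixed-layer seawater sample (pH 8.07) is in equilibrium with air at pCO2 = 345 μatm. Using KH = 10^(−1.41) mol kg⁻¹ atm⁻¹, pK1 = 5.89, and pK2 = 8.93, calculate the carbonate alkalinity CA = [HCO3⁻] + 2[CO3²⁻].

CA = 2.59 mmol/kg

[CO2*] = KH · pCO2 = 10^(−1.41) × 345×10^-6 = 1.342×10^-5 mol/kg
α₀ = 1/(1 + K1/[H⁺] + K1K2/[H⁺]²) = 1/(1 + 10^+2.18 + 10^+1.32) = 0.005772
DIC = [CO2*]/α₀ = 1.342×10^-5 / 0.005772 = 2.325 mmol/kg
CA = (α₁ + 2α₂)·DIC = (0.8736 + 2×0.1206) × 2.325 = 2.59 mmol/kg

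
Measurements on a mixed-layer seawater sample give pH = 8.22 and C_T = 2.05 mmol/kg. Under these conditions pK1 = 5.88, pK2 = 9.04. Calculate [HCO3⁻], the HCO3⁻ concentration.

α₁ = 1 / (1 + [H⁺]/K1 + K2/[H⁺]) = 1 / (1 + 10^-2.34 + 10^-0.82)
   = 1 / (1 + 0.0045709 + 0.15136) = 1/1.1559 = 0.8651
[HCO3⁻] = α₁ × DIC = 0.8651 × 2.05 = 1.77 mmol/kg

[HCO3⁻] = 1.77 mmol/kg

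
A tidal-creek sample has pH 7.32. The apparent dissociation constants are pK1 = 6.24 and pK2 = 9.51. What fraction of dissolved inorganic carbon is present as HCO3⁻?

α₁ = 0.918

α₁ = 1 / (1 + [H⁺]/K1 + K2/[H⁺]) = 1 / (1 + 10^-1.08 + 10^-2.19)
   = 1 / (1 + 0.083176 + 0.0064565) = 1/1.0896 = 0.9177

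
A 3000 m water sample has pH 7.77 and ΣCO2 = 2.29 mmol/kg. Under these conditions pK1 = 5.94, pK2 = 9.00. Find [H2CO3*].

[CO2*] = 0.0315 mmol/kg

α₀ = 1 / (1 + K1/[H⁺] + K1K2/[H⁺]²) = 1 / (1 + 10^+1.83 + 10^+0.60)
   = 1 / (1 + 67.608 + 3.9811) = 1/72.589 = 0.01378
[CO2*] = α₀ × DIC = 0.01378 × 2.29 = 0.0315 mmol/kg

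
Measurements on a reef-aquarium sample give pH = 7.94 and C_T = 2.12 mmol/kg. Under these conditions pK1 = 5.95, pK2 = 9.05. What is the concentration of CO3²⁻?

[CO3²⁻] = 0.151 mmol/kg

α₂ = 1 / (1 + [H⁺]/K2 + [H⁺]²/(K1K2)) = 1 / (1 + 10^+1.11 + 10^-0.88)
   = 1 / (1 + 12.882 + 0.13183) = 1/14.014 = 0.07136
[CO3²⁻] = α₂ × DIC = 0.07136 × 2.12 = 0.151 mmol/kg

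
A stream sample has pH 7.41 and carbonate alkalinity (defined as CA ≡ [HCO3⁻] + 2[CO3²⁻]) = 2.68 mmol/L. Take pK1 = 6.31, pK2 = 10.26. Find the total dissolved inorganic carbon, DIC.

CA = [HCO3⁻] + 2[CO3²⁻] = (α₁ + 2α₂)·DIC
At pH 7.41: [H⁺]/K1 = 10^-1.10 = 0.079433, K2/[H⁺] = 10^-2.85 = 0.0014125
α₁ = 1/(1 + 0.079433 + 0.0014125) = 1/1.0808 = 0.9252; α₂ = α₁·K2/[H⁺] = 0.001307
α₁ + 2α₂ = 0.9278
DIC = CA / (α₁ + 2α₂) = 2.68 / 0.9278 = 2.89 mmol/L

DIC = 2.89 mmol/L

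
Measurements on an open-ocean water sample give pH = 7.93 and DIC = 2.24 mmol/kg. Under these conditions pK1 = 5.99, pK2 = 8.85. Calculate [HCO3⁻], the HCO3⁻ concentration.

α₁ = 1 / (1 + [H⁺]/K1 + K2/[H⁺]) = 1 / (1 + 10^-1.94 + 10^-0.92)
   = 1 / (1 + 0.011482 + 0.12023) = 1/1.1317 = 0.8836
[HCO3⁻] = α₁ × DIC = 0.8836 × 2.24 = 1.98 mmol/kg

[HCO3⁻] = 1.98 mmol/kg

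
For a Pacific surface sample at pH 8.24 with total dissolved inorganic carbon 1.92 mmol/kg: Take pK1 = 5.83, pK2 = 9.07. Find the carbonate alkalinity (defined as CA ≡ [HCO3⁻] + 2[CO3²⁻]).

CA = [HCO3⁻] + 2[CO3²⁻] = (α₁ + 2α₂)·DIC
At pH 8.24: [H⁺]/K1 = 10^-2.41 = 0.0038905, K2/[H⁺] = 10^-0.83 = 0.14791
α₁ = 1/(1 + 0.0038905 + 0.14791) = 1/1.1518 = 0.8682; α₂ = α₁·K2/[H⁺] = 0.1284
α₁ + 2α₂ = 1.1250
CA = 1.1250 × 1.92 = 2.16 mmol/kg

CA = 2.16 mmol/kg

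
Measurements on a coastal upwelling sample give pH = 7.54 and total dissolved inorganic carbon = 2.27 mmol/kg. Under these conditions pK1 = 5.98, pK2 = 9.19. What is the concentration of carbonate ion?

[CO3²⁻] = 0.0484 mmol/kg

α₂ = 1 / (1 + [H⁺]/K2 + [H⁺]²/(K1K2)) = 1 / (1 + 10^+1.65 + 10^+0.09)
   = 1 / (1 + 44.668 + 1.2303) = 1/46.899 = 0.02132
[CO3²⁻] = α₂ × DIC = 0.02132 × 2.27 = 0.0484 mmol/kg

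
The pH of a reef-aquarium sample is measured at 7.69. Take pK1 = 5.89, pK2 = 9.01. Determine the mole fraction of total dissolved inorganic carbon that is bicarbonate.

α₁ = 0.940

α₁ = 1 / (1 + [H⁺]/K1 + K2/[H⁺]) = 1 / (1 + 10^-1.80 + 10^-1.32)
   = 1 / (1 + 0.015849 + 0.047863) = 1/1.0637 = 0.9401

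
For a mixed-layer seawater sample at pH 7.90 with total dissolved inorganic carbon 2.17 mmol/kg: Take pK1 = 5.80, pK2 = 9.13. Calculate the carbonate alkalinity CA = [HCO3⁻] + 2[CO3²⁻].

CA = [HCO3⁻] + 2[CO3²⁻] = (α₁ + 2α₂)·DIC
At pH 7.90: [H⁺]/K1 = 10^-2.10 = 0.0079433, K2/[H⁺] = 10^-1.23 = 0.058884
α₁ = 1/(1 + 0.0079433 + 0.058884) = 1/1.0668 = 0.9374; α₂ = α₁·K2/[H⁺] = 0.05520
α₁ + 2α₂ = 1.0478
CA = 1.0478 × 2.17 = 2.27 mmol/kg

CA = 2.27 mmol/kg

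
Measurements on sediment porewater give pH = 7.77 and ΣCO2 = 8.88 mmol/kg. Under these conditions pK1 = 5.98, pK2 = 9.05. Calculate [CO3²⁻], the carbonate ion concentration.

[CO3²⁻] = 0.436 mmol/kg

α₂ = 1 / (1 + [H⁺]/K2 + [H⁺]²/(K1K2)) = 1 / (1 + 10^+1.28 + 10^-0.51)
   = 1 / (1 + 19.055 + 0.30903) = 1/20.364 = 0.04911
[CO3²⁻] = α₂ × DIC = 0.04911 × 8.88 = 0.436 mmol/kg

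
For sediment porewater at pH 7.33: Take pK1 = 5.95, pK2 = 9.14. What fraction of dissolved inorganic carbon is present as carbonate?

α₂ = 1 / (1 + [H⁺]/K2 + [H⁺]²/(K1K2)) = 1 / (1 + 10^+1.81 + 10^+0.43)
   = 1 / (1 + 64.565 + 2.6915) = 1/68.257 = 0.01465

α₂ = 0.0147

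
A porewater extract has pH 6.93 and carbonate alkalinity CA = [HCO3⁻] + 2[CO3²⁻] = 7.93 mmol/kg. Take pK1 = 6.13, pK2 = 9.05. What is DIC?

DIC = 9.11 mmol/kg

CA = [HCO3⁻] + 2[CO3²⁻] = (α₁ + 2α₂)·DIC
At pH 6.93: [H⁺]/K1 = 10^-0.80 = 0.15849, K2/[H⁺] = 10^-2.12 = 0.0075858
α₁ = 1/(1 + 0.15849 + 0.0075858) = 1/1.1661 = 0.8576; α₂ = α₁·K2/[H⁺] = 0.006505
α₁ + 2α₂ = 0.8706
DIC = CA / (α₁ + 2α₂) = 7.93 / 0.8706 = 9.11 mmol/kg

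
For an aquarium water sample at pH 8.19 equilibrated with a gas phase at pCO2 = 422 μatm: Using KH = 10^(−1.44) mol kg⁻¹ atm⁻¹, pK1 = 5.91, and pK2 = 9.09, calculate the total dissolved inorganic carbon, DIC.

[CO2*] = KH · pCO2 = 10^(−1.44) × 422×10^-6 = 1.532×10^-5 mol/kg
α₀ = 1/(1 + K1/[H⁺] + K1K2/[H⁺]²) = 1/(1 + 10^+2.28 + 10^+1.38) = 0.004640
DIC = [CO2*]/α₀ = 1.532×10^-5 / 0.004640 = 3.30 mmol/kg

DIC = 3.30 mmol/kg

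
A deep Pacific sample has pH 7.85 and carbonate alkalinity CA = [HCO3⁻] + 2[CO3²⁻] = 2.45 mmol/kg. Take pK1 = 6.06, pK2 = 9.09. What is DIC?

DIC = 2.36 mmol/kg

CA = [HCO3⁻] + 2[CO3²⁻] = (α₁ + 2α₂)·DIC
At pH 7.85: [H⁺]/K1 = 10^-1.79 = 0.016218, K2/[H⁺] = 10^-1.24 = 0.057544
α₁ = 1/(1 + 0.016218 + 0.057544) = 1/1.0738 = 0.9313; α₂ = α₁·K2/[H⁺] = 0.05359
α₁ + 2α₂ = 1.0385
DIC = CA / (α₁ + 2α₂) = 2.45 / 1.0385 = 2.36 mmol/kg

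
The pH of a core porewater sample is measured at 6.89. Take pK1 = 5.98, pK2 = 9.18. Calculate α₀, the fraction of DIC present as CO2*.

α₀ = 0.109

α₀ = 1 / (1 + K1/[H⁺] + K1K2/[H⁺]²) = 1 / (1 + 10^+0.91 + 10^-1.38)
   = 1 / (1 + 8.1283 + 0.041687) = 1/9.1700 = 0.1091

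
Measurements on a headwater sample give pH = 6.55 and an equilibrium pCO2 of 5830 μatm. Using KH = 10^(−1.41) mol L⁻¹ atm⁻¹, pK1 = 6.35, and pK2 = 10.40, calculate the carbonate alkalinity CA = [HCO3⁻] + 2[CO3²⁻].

CA = 0.360 mmol/L

[CO2*] = KH · pCO2 = 10^(−1.41) × 5830×10^-6 = 2.268×10^-4 mol/L
α₀ = 1/(1 + K1/[H⁺] + K1K2/[H⁺]²) = 1/(1 + 10^+0.20 + 10^-3.65) = 0.3868
DIC = [CO2*]/α₀ = 2.268×10^-4 / 0.3868 = 0.5863 mmol/L
CA = (α₁ + 2α₂)·DIC = (0.6131 + 2×8.660×10^-5) × 0.5863 = 0.360 mmol/L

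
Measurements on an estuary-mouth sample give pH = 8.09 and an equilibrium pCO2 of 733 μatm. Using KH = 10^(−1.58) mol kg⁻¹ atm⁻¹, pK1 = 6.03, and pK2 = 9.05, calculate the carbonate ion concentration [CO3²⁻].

[CO3²⁻] = 0.243 mmol/kg

[CO2*] = KH · pCO2 = 10^(−1.58) × 733×10^-6 = 1.928×10^-5 mol/kg
α₀ = 1/(1 + K1/[H⁺] + K1K2/[H⁺]²) = 1/(1 + 10^+2.06 + 10^+1.10) = 0.007788
DIC = [CO2*]/α₀ = 1.928×10^-5 / 0.007788 = 2.476 mmol/kg
[CO3²⁻] = α₂·DIC; α₂ = 0.09804, so [CO3²⁻] = 0.09804 × 2.476 = 0.243 mmol/kg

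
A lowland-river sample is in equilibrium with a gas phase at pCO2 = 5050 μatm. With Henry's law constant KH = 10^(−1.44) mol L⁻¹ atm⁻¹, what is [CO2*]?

KH = 10^(−1.44) = 3.631×10^-2 mol L⁻¹ atm⁻¹
[CO2*] = KH · pCO2 = 3.631×10^-2 × 5050×10^-6 atm = 1.83×10^-4 mol/L

[CO2*] = 183 μmol/L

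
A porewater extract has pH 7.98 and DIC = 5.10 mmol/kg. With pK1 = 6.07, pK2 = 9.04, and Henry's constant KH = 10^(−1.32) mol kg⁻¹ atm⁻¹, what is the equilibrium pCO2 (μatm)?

pCO2 = 1190 μatm

α₀ = 1 / (1 + K1/[H⁺] + K1K2/[H⁺]²) = 1 / (1 + 10^+1.91 + 10^+0.85)
   = 1 / (1 + 81.283 + 7.0795) = 1/89.363 = 0.01119
[CO2*] = α₀ × DIC = 0.01119 × 5.10 = 0.05707 mmol/kg
pCO2 = [CO2*]/KH = 5.707×10^-5 / 4.786×10^-2 = 1190 μatm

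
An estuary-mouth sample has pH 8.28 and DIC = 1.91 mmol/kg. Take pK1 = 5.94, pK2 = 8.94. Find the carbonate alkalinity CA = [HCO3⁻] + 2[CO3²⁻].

CA = [HCO3⁻] + 2[CO3²⁻] = (α₁ + 2α₂)·DIC
At pH 8.28: [H⁺]/K1 = 10^-2.34 = 0.0045709, K2/[H⁺] = 10^-0.66 = 0.21878
α₁ = 1/(1 + 0.0045709 + 0.21878) = 1/1.2233 = 0.8174; α₂ = α₁·K2/[H⁺] = 0.1788
α₁ + 2α₂ = 1.1751
CA = 1.1751 × 1.91 = 2.24 mmol/kg

CA = 2.24 mmol/kg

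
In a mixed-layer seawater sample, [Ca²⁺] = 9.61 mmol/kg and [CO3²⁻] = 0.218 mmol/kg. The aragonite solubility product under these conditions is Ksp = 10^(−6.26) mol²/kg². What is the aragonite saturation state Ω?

Ksp = 10^(−6.26) = 5.495×10^-7
Ω = [Ca²⁺][CO3²⁻]/Ksp = (9.61×10^-3)(0.218×10^-3) / 5.495×10^-7 = 3.81

Ω = 3.81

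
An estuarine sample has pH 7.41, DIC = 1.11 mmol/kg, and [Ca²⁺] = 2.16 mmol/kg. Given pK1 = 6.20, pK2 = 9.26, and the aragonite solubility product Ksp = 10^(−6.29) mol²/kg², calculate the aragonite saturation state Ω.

Ω = 0.0614

α₂ = 1 / (1 + [H⁺]/K2 + [H⁺]²/(K1K2)) = 1 / (1 + 10^+1.85 + 10^+0.64)
   = 1 / (1 + 70.795 + 4.3652) = 1/76.160 = 0.01313
[CO3²⁻] = α₂ × DIC = 0.01313 × 1.11 = 0.01457 mmol/kg = 14.57 μmol/kg
Ksp = 10^(−6.29) = 5.129×10^-7
Ω = [Ca²⁺][CO3²⁻]/Ksp = (2.16×10^-3)(1.457×10^-5) / 5.129×10^-7 = 0.0614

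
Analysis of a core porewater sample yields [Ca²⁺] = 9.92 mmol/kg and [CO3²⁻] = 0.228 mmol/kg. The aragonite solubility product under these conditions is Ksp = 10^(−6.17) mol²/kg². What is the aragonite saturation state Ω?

Ksp = 10^(−6.17) = 6.761×10^-7
Ω = [Ca²⁺][CO3²⁻]/Ksp = (9.92×10^-3)(0.228×10^-3) / 6.761×10^-7 = 3.35

Ω = 3.35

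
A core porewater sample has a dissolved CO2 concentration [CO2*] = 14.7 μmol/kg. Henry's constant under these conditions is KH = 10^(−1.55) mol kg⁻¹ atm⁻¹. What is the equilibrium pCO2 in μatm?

pCO2 = 522 μatm

KH = 10^(−1.55) = 2.818×10^-2 mol kg⁻¹ atm⁻¹
pCO2 = [CO2*]/KH = 14.7×10^-6 / 2.818×10^-2 = 5.22×10^-4 atm = 522 μatm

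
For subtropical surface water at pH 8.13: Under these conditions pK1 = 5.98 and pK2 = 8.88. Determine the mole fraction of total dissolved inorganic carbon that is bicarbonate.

α₁ = 1 / (1 + [H⁺]/K1 + K2/[H⁺]) = 1 / (1 + 10^-2.15 + 10^-0.75)
   = 1 / (1 + 0.0070795 + 0.17783) = 1/1.1849 = 0.8439

α₁ = 0.844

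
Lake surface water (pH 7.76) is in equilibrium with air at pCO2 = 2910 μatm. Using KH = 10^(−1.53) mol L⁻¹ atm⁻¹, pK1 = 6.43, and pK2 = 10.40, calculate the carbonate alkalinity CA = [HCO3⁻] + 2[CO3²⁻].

CA = 1.84 mmol/L

[CO2*] = KH · pCO2 = 10^(−1.53) × 2910×10^-6 = 8.588×10^-5 mol/L
α₀ = 1/(1 + K1/[H⁺] + K1K2/[H⁺]²) = 1/(1 + 10^+1.33 + 10^-1.31) = 0.04459
DIC = [CO2*]/α₀ = 8.588×10^-5 / 0.04459 = 1.926 mmol/L
CA = (α₁ + 2α₂)·DIC = (0.9532 + 2×0.002184) × 1.926 = 1.84 mmol/L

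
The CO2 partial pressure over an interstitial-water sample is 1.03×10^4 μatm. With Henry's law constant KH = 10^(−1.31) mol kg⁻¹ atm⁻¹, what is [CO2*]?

KH = 10^(−1.31) = 4.898×10^-2 mol kg⁻¹ atm⁻¹
[CO2*] = KH · pCO2 = 4.898×10^-2 × 1.03×10^4×10^-6 atm = 5.04×10^-4 mol/kg

[CO2*] = 504 μmol/kg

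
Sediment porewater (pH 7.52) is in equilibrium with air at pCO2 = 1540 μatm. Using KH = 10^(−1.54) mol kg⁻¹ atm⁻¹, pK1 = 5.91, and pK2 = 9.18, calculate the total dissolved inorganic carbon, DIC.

[CO2*] = KH · pCO2 = 10^(−1.54) × 1540×10^-6 = 4.441×10^-5 mol/kg
α₀ = 1/(1 + K1/[H⁺] + K1K2/[H⁺]²) = 1/(1 + 10^+1.61 + 10^-0.05) = 0.02346
DIC = [CO2*]/α₀ = 4.441×10^-5 / 0.02346 = 1.89 mmol/kg

DIC = 1.89 mmol/kg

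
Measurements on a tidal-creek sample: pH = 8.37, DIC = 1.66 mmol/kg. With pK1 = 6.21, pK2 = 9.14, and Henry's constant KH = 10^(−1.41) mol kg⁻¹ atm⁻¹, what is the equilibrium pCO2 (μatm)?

α₀ = 1 / (1 + K1/[H⁺] + K1K2/[H⁺]²) = 1 / (1 + 10^+2.16 + 10^+1.39)
   = 1 / (1 + 144.54 + 24.547) = 1/170.09 = 0.005879
[CO2*] = α₀ × DIC = 0.005879 × 1.66 = 0.009759 mmol/kg = 9.759 μmol/kg
pCO2 = [CO2*]/KH = 9.759×10^-6 / 3.890×10^-2 = 251 μatm

pCO2 = 251 μatm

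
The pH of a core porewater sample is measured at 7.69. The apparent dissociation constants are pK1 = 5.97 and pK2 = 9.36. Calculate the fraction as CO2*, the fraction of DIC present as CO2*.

α₀ = 0.0183

α₀ = 1 / (1 + K1/[H⁺] + K1K2/[H⁺]²) = 1 / (1 + 10^+1.72 + 10^+0.05)
   = 1 / (1 + 52.481 + 1.1220) = 1/54.603 = 0.01831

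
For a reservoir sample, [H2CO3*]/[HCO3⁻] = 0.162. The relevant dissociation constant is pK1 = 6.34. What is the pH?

pH = 7.13

From K1 = [H⁺][HCO3⁻]/[H2CO3*]:  pH = pK1 − log₁₀([H2CO3*]/[HCO3⁻])
log₁₀(0.162) = -0.790
pH = 6.34 − (-0.790) = 7.13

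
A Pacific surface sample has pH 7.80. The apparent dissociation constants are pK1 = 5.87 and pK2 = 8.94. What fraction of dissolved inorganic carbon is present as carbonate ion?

α₂ = 1 / (1 + [H⁺]/K2 + [H⁺]²/(K1K2)) = 1 / (1 + 10^+1.14 + 10^-0.79)
   = 1 / (1 + 13.804 + 0.16218) = 1/14.966 = 0.06682

α₂ = 0.0668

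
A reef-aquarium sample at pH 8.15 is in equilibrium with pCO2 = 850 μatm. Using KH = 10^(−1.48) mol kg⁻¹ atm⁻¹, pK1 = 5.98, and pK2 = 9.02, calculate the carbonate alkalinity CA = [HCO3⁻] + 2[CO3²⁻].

[CO2*] = KH · pCO2 = 10^(−1.48) × 850×10^-6 = 2.815×10^-5 mol/kg
α₀ = 1/(1 + K1/[H⁺] + K1K2/[H⁺]²) = 1/(1 + 10^+2.17 + 10^+1.30) = 0.005922
DIC = [CO2*]/α₀ = 2.815×10^-5 / 0.005922 = 4.753 mmol/kg
CA = (α₁ + 2α₂)·DIC = (0.8759 + 2×0.1182) × 4.753 = 5.29 mmol/kg

CA = 5.29 mmol/kg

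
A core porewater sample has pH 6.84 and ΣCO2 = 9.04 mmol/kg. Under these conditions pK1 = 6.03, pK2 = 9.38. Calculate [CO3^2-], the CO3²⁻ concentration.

α₂ = 1 / (1 + [H⁺]/K2 + [H⁺]²/(K1K2)) = 1 / (1 + 10^+2.54 + 10^+1.73)
   = 1 / (1 + 346.74 + 53.703) = 1/401.44 = 0.002491
[CO3²⁻] = α₂ × DIC = 0.002491 × 9.04 = 0.0225 mmol/kg

[CO3²⁻] = 0.0225 mmol/kg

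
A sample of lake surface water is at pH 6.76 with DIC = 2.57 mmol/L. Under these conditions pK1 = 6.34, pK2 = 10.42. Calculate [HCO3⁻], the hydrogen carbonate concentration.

[HCO3⁻] = 1.86 mmol/L

α₁ = 1 / (1 + [H⁺]/K1 + K2/[H⁺]) = 1 / (1 + 10^-0.42 + 10^-3.66)
   = 1 / (1 + 0.38019 + 0.00021878) = 1/1.3804 = 0.7244
[HCO3⁻] = α₁ × DIC = 0.7244 × 2.57 = 1.86 mmol/L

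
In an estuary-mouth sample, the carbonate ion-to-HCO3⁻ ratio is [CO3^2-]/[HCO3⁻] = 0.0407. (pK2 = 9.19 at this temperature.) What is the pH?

pH = 7.80

From K2 = [H⁺][CO3^2-]/[HCO3⁻]:  pH = pK2 + log₁₀([CO3^2-]/[HCO3⁻])
log₁₀(0.0407) = -1.390
pH = 9.19 + (-1.390) = 7.80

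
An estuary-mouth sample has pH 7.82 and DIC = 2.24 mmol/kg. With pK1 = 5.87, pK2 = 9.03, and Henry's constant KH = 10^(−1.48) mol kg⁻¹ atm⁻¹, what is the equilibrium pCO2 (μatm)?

α₀ = 1 / (1 + K1/[H⁺] + K1K2/[H⁺]²) = 1 / (1 + 10^+1.95 + 10^+0.74)
   = 1 / (1 + 89.125 + 5.4954) = 1/95.621 = 0.01046
[CO2*] = α₀ × DIC = 0.01046 × 2.24 = 0.02343 mmol/kg
pCO2 = [CO2*]/KH = 2.343×10^-5 / 3.311×10^-2 = 707 μatm

pCO2 = 707 μatm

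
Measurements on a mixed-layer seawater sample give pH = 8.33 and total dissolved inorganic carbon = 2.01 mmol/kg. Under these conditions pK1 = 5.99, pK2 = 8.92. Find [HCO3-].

[HCO3⁻] = 1.59 mmol/kg

α₁ = 1 / (1 + [H⁺]/K1 + K2/[H⁺]) = 1 / (1 + 10^-2.34 + 10^-0.59)
   = 1 / (1 + 0.0045709 + 0.25704) = 1/1.2616 = 0.7926
[HCO3⁻] = α₁ × DIC = 0.7926 × 2.01 = 1.59 mmol/kg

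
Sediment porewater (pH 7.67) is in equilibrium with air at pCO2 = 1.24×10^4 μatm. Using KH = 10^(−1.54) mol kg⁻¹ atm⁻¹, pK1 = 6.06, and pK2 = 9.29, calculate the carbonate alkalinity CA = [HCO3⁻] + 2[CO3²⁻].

CA = 15.3 mmol/kg

[CO2*] = KH · pCO2 = 10^(−1.54) × 1.24×10^4×10^-6 = 3.576×10^-4 mol/kg
α₀ = 1/(1 + K1/[H⁺] + K1K2/[H⁺]²) = 1/(1 + 10^+1.61 + 10^-0.01) = 0.02341
DIC = [CO2*]/α₀ = 3.576×10^-4 / 0.02341 = 15.28 mmol/kg
CA = (α₁ + 2α₂)·DIC = (0.9537 + 2×0.02288) × 15.28 = 15.3 mmol/kg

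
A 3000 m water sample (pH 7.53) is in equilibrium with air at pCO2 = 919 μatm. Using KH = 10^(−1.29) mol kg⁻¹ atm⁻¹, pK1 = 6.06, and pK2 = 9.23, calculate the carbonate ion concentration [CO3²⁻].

[CO3²⁻] = 0.0278 mmol/kg

[CO2*] = KH · pCO2 = 10^(−1.29) × 919×10^-6 = 4.713×10^-5 mol/kg
α₀ = 1/(1 + K1/[H⁺] + K1K2/[H⁺]²) = 1/(1 + 10^+1.47 + 10^-0.23) = 0.03215
DIC = [CO2*]/α₀ = 4.713×10^-5 / 0.03215 = 1.466 mmol/kg
[CO3²⁻] = α₂·DIC; α₂ = 0.01893, so [CO3²⁻] = 0.01893 × 1.466 = 0.0278 mmol/kg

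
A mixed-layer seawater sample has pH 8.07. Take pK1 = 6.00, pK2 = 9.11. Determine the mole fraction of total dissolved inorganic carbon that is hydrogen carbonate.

α₁ = 1 / (1 + [H⁺]/K1 + K2/[H⁺]) = 1 / (1 + 10^-2.07 + 10^-1.04)
   = 1 / (1 + 0.0085114 + 0.091201) = 1/1.0997 = 0.9093

α₁ = 0.909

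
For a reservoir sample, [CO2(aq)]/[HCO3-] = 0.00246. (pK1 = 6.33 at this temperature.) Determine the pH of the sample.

From K1 = [H⁺][HCO3-]/[CO2(aq)]:  pH = pK1 − log₁₀([CO2(aq)]/[HCO3-])
log₁₀(0.00246) = -2.609
pH = 6.33 − (-2.609) = 8.94

pH = 8.94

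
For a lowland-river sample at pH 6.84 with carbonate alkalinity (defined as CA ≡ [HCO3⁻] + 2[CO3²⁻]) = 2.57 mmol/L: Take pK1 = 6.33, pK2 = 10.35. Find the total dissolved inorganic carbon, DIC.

DIC = 3.36 mmol/L

CA = [HCO3⁻] + 2[CO3²⁻] = (α₁ + 2α₂)·DIC
At pH 6.84: [H⁺]/K1 = 10^-0.51 = 0.30903, K2/[H⁺] = 10^-3.51 = 0.00030903
α₁ = 1/(1 + 0.30903 + 0.00030903) = 1/1.3093 = 0.7637; α₂ = α₁·K2/[H⁺] = 0.0002360
α₁ + 2α₂ = 0.7642
DIC = CA / (α₁ + 2α₂) = 2.57 / 0.7642 = 3.36 mmol/L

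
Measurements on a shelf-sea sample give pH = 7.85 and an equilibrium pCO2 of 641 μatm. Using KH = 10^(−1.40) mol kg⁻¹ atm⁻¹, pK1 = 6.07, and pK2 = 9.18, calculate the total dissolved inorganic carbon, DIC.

DIC = 1.64 mmol/kg

[CO2*] = KH · pCO2 = 10^(−1.40) × 641×10^-6 = 2.552×10^-5 mol/kg
α₀ = 1/(1 + K1/[H⁺] + K1K2/[H⁺]²) = 1/(1 + 10^+1.78 + 10^+0.45) = 0.01561
DIC = [CO2*]/α₀ = 2.552×10^-5 / 0.01561 = 1.64 mmol/kg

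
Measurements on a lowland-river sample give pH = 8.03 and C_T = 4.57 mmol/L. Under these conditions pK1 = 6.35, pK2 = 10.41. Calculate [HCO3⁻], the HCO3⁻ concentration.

α₁ = 1 / (1 + [H⁺]/K1 + K2/[H⁺]) = 1 / (1 + 10^-1.68 + 10^-2.38)
   = 1 / (1 + 0.020893 + 0.0041687) = 1/1.0251 = 0.9756
[HCO3⁻] = α₁ × DIC = 0.9756 × 4.57 = 4.46 mmol/L

[HCO3⁻] = 4.46 mmol/L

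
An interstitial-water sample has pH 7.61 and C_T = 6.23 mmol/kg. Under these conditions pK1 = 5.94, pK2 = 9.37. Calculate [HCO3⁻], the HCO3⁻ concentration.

α₁ = 1 / (1 + [H⁺]/K1 + K2/[H⁺]) = 1 / (1 + 10^-1.67 + 10^-1.76)
   = 1 / (1 + 0.021380 + 0.017378) = 1/1.0388 = 0.9627
[HCO3⁻] = α₁ × DIC = 0.9627 × 6.23 = 6.00 mmol/kg

[HCO3⁻] = 6.00 mmol/kg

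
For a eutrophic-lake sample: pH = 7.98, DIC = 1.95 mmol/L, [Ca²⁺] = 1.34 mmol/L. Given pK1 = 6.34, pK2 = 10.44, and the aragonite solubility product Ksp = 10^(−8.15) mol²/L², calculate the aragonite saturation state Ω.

Ω = 1.25

α₂ = 1 / (1 + [H⁺]/K2 + [H⁺]²/(K1K2)) = 1 / (1 + 10^+2.46 + 10^+0.82)
   = 1 / (1 + 288.40 + 6.6069) = 1/296.01 = 0.003378
[CO3²⁻] = α₂ × DIC = 0.003378 × 1.95 = 0.006588 mmol/L = 6.588 μmol/L
Ksp = 10^(−8.15) = 7.079×10^-9
Ω = [Ca²⁺][CO3²⁻]/Ksp = (1.34×10^-3)(6.588×10^-6) / 7.079×10^-9 = 1.25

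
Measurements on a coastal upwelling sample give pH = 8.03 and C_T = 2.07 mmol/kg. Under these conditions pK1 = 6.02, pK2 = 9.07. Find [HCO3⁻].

α₁ = 1 / (1 + [H⁺]/K1 + K2/[H⁺]) = 1 / (1 + 10^-2.01 + 10^-1.04)
   = 1 / (1 + 0.0097724 + 0.091201) = 1/1.1010 = 0.9083
[HCO3⁻] = α₁ × DIC = 0.9083 × 2.07 = 1.88 mmol/kg

[HCO3⁻] = 1.88 mmol/kg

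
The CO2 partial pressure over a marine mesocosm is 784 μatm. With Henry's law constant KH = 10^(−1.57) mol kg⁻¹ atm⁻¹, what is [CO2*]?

[CO2*] = 21.1 μmol/kg

KH = 10^(−1.57) = 2.692×10^-2 mol kg⁻¹ atm⁻¹
[CO2*] = KH · pCO2 = 2.692×10^-2 × 784×10^-6 atm = 2.11×10^-5 mol/kg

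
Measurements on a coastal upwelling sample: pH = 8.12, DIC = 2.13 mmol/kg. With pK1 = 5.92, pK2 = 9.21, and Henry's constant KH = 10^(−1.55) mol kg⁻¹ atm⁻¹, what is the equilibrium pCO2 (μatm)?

α₀ = 1 / (1 + K1/[H⁺] + K1K2/[H⁺]²) = 1 / (1 + 10^+2.20 + 10^+1.11)
   = 1 / (1 + 158.49 + 12.882) = 1/172.37 = 0.005801
[CO2*] = α₀ × DIC = 0.005801 × 2.13 = 0.01236 mmol/kg = 12.36 μmol/kg
pCO2 = [CO2*]/KH = 1.236×10^-5 / 2.818×10^-2 = 438 μatm

pCO2 = 438 μatm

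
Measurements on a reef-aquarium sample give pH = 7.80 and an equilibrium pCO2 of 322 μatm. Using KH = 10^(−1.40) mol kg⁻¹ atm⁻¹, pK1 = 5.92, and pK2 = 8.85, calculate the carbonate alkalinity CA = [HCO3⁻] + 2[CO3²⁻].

CA = 1.15 mmol/kg

[CO2*] = KH · pCO2 = 10^(−1.40) × 322×10^-6 = 1.282×10^-5 mol/kg
α₀ = 1/(1 + K1/[H⁺] + K1K2/[H⁺]²) = 1/(1 + 10^+1.88 + 10^+0.83) = 0.01196
DIC = [CO2*]/α₀ = 1.282×10^-5 / 0.01196 = 1.072 mmol/kg
CA = (α₁ + 2α₂)·DIC = (0.9072 + 2×0.08085) × 1.072 = 1.15 mmol/kg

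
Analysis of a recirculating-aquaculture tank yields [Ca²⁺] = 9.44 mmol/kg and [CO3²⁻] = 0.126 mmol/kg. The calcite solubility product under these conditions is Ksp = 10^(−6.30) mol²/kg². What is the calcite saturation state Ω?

Ω = 2.37

Ksp = 10^(−6.30) = 5.012×10^-7
Ω = [Ca²⁺][CO3²⁻]/Ksp = (9.44×10^-3)(0.126×10^-3) / 5.012×10^-7 = 2.37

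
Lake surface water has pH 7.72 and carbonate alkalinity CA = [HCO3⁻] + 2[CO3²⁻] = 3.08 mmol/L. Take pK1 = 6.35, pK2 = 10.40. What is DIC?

DIC = 3.20 mmol/L

CA = [HCO3⁻] + 2[CO3²⁻] = (α₁ + 2α₂)·DIC
At pH 7.72: [H⁺]/K1 = 10^-1.37 = 0.042658, K2/[H⁺] = 10^-2.68 = 0.0020893
α₁ = 1/(1 + 0.042658 + 0.0020893) = 1/1.0447 = 0.9572; α₂ = α₁·K2/[H⁺] = 0.002000
α₁ + 2α₂ = 0.9612
DIC = CA / (α₁ + 2α₂) = 3.08 / 0.9612 = 3.20 mmol/L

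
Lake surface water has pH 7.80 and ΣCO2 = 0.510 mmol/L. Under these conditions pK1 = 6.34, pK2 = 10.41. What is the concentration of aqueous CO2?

[CO2*] = 17.1 μmol/L

α₀ = 1 / (1 + K1/[H⁺] + K1K2/[H⁺]²) = 1 / (1 + 10^+1.46 + 10^-1.15)
   = 1 / (1 + 28.840 + 0.070795) = 1/29.911 = 0.03343
[CO2*] = α₀ × DIC = 0.03343 × 0.510 = 0.0171 mmol/L = 17.1 μmol/L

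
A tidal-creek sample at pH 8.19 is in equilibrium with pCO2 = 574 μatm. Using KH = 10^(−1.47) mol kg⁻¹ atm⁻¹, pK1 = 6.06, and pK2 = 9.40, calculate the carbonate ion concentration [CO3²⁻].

[CO2*] = KH · pCO2 = 10^(−1.47) × 574×10^-6 = 1.945×10^-5 mol/kg
α₀ = 1/(1 + K1/[H⁺] + K1K2/[H⁺]²) = 1/(1 + 10^+2.13 + 10^+0.92) = 0.006934
DIC = [CO2*]/α₀ = 1.945×10^-5 / 0.006934 = 2.805 mmol/kg
[CO3²⁻] = α₂·DIC; α₂ = 0.05768, so [CO3²⁻] = 0.05768 × 2.805 = 0.162 mmol/kg

[CO3²⁻] = 0.162 mmol/kg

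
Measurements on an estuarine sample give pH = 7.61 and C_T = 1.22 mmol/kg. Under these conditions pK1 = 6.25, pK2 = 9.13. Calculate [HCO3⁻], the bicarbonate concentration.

[HCO3⁻] = 1.14 mmol/kg

α₁ = 1 / (1 + [H⁺]/K1 + K2/[H⁺]) = 1 / (1 + 10^-1.36 + 10^-1.52)
   = 1 / (1 + 0.043652 + 0.030200) = 1/1.0739 = 0.9312
[HCO3⁻] = α₁ × DIC = 0.9312 × 1.22 = 1.14 mmol/kg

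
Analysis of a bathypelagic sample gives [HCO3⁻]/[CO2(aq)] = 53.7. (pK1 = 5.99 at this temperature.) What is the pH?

From K1 = [H⁺][HCO3⁻]/[CO2(aq)]:  pH = pK1 + log₁₀([HCO3⁻]/[CO2(aq)])
log₁₀(53.7) = +1.730
pH = 5.99 + (+1.730) = 7.72

pH = 7.72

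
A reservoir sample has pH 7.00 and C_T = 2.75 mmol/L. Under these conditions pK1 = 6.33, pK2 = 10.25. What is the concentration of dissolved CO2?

α₀ = 1 / (1 + K1/[H⁺] + K1K2/[H⁺]²) = 1 / (1 + 10^+0.67 + 10^-2.58)
   = 1 / (1 + 4.6774 + 0.0026303) = 1/5.6800 = 0.1761
[CO2*] = α₀ × DIC = 0.1761 × 2.75 = 0.484 mmol/L

[CO2*] = 0.484 mmol/L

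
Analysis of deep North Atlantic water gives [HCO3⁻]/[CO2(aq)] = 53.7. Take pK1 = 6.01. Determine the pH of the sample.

pH = 7.74

From K1 = [H⁺][HCO3⁻]/[CO2(aq)]:  pH = pK1 + log₁₀([HCO3⁻]/[CO2(aq)])
log₁₀(53.7) = +1.730
pH = 6.01 + (+1.730) = 7.74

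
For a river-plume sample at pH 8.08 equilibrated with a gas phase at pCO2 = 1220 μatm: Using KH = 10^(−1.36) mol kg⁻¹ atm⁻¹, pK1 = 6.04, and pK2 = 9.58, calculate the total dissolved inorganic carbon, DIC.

[CO2*] = KH · pCO2 = 10^(−1.36) × 1220×10^-6 = 5.325×10^-5 mol/kg
α₀ = 1/(1 + K1/[H⁺] + K1K2/[H⁺]²) = 1/(1 + 10^+2.04 + 10^+0.54) = 0.008763
DIC = [CO2*]/α₀ = 5.325×10^-5 / 0.008763 = 6.08 mmol/kg

DIC = 6.08 mmol/kg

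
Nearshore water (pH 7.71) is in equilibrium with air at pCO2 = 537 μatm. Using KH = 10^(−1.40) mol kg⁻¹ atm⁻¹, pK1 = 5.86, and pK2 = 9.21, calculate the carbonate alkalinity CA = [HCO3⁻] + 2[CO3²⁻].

[CO2*] = KH · pCO2 = 10^(−1.40) × 537×10^-6 = 2.138×10^-5 mol/kg
α₀ = 1/(1 + K1/[H⁺] + K1K2/[H⁺]²) = 1/(1 + 10^+1.85 + 10^+0.35) = 0.01351
DIC = [CO2*]/α₀ = 2.138×10^-5 / 0.01351 = 1.583 mmol/kg
CA = (α₁ + 2α₂)·DIC = (0.9563 + 2×0.03024) × 1.583 = 1.61 mmol/kg

CA = 1.61 mmol/kg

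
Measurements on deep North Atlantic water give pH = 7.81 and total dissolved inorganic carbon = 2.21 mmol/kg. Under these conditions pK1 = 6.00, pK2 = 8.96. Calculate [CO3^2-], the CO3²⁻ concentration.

α₂ = 1 / (1 + [H⁺]/K2 + [H⁺]²/(K1K2)) = 1 / (1 + 10^+1.15 + 10^-0.66)
   = 1 / (1 + 14.125 + 0.21878) = 1/15.344 = 0.06517
[CO3²⁻] = α₂ × DIC = 0.06517 × 2.21 = 0.144 mmol/kg

[CO3²⁻] = 0.144 mmol/kg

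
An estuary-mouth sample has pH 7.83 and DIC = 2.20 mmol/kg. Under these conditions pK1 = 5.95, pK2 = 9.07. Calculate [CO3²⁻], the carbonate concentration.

α₂ = 1 / (1 + [H⁺]/K2 + [H⁺]²/(K1K2)) = 1 / (1 + 10^+1.24 + 10^-0.64)
   = 1 / (1 + 17.378 + 0.22909) = 1/18.607 = 0.05374
[CO3²⁻] = α₂ × DIC = 0.05374 × 2.20 = 0.118 mmol/kg

[CO3²⁻] = 0.118 mmol/kg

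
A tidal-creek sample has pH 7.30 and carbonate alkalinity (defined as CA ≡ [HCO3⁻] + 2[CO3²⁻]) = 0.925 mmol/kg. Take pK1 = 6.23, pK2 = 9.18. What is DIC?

DIC = 0.990 mmol/kg

CA = [HCO3⁻] + 2[CO3²⁻] = (α₁ + 2α₂)·DIC
At pH 7.30: [H⁺]/K1 = 10^-1.07 = 0.085114, K2/[H⁺] = 10^-1.88 = 0.013183
α₁ = 1/(1 + 0.085114 + 0.013183) = 1/1.0983 = 0.9105; α₂ = α₁·K2/[H⁺] = 0.01200
α₁ + 2α₂ = 0.9345
DIC = CA / (α₁ + 2α₂) = 0.925 / 0.9345 = 0.990 mmol/kg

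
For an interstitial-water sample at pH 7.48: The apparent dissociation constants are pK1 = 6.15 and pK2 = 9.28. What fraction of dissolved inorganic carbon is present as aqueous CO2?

α₀ = 1 / (1 + K1/[H⁺] + K1K2/[H⁺]²) = 1 / (1 + 10^+1.33 + 10^-0.47)
   = 1 / (1 + 21.380 + 0.33884) = 1/22.718 = 0.04402

α₀ = 0.0440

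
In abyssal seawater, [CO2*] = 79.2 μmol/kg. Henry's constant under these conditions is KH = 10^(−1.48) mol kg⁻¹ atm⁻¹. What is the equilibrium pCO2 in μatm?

KH = 10^(−1.48) = 3.311×10^-2 mol kg⁻¹ atm⁻¹
pCO2 = [CO2*]/KH = 79.2×10^-6 / 3.311×10^-2 = 2.39×10^-3 atm = 2390 μatm

pCO2 = 2390 μatm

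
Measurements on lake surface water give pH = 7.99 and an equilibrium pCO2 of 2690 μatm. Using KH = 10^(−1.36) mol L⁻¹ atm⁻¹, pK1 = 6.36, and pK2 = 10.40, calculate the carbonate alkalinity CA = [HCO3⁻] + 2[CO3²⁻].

[CO2*] = KH · pCO2 = 10^(−1.36) × 2690×10^-6 = 1.174×10^-4 mol/L
α₀ = 1/(1 + K1/[H⁺] + K1K2/[H⁺]²) = 1/(1 + 10^+1.63 + 10^-0.78) = 0.02282
DIC = [CO2*]/α₀ = 1.174×10^-4 / 0.02282 = 5.146 mmol/L
CA = (α₁ + 2α₂)·DIC = (0.9734 + 2×0.003787) × 5.146 = 5.05 mmol/L

CA = 5.05 mmol/L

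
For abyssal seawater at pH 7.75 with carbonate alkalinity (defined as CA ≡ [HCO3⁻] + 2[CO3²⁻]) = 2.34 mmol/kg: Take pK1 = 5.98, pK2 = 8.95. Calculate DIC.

CA = [HCO3⁻] + 2[CO3²⁻] = (α₁ + 2α₂)·DIC
At pH 7.75: [H⁺]/K1 = 10^-1.77 = 0.016982, K2/[H⁺] = 10^-1.20 = 0.063096
α₁ = 1/(1 + 0.016982 + 0.063096) = 1/1.0801 = 0.9259; α₂ = α₁·K2/[H⁺] = 0.05842
α₁ + 2α₂ = 1.0427
DIC = CA / (α₁ + 2α₂) = 2.34 / 1.0427 = 2.24 mmol/kg

DIC = 2.24 mmol/kg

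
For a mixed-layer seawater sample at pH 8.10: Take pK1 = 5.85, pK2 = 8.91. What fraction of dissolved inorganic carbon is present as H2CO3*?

α₀ = 0.00485

α₀ = 1 / (1 + K1/[H⁺] + K1K2/[H⁺]²) = 1 / (1 + 10^+2.25 + 10^+1.44)
   = 1 / (1 + 177.83 + 27.542) = 1/206.37 = 0.004846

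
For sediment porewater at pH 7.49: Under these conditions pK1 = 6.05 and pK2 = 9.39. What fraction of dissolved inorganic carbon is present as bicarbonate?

α₁ = 0.953

α₁ = 1 / (1 + [H⁺]/K1 + K2/[H⁺]) = 1 / (1 + 10^-1.44 + 10^-1.90)
   = 1 / (1 + 0.036308 + 0.012589) = 1/1.0489 = 0.9534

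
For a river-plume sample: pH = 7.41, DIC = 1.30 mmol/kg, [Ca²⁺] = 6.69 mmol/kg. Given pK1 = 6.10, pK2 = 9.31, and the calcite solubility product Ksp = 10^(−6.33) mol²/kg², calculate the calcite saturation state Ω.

α₂ = 1 / (1 + [H⁺]/K2 + [H⁺]²/(K1K2)) = 1 / (1 + 10^+1.90 + 10^+0.59)
   = 1 / (1 + 79.433 + 3.8905) = 1/84.323 = 0.01186
[CO3²⁻] = α₂ × DIC = 0.01186 × 1.30 = 0.01542 mmol/kg = 15.42 μmol/kg
Ksp = 10^(−6.33) = 4.677×10^-7
Ω = [Ca²⁺][CO3²⁻]/Ksp = (6.69×10^-3)(1.542×10^-5) / 4.677×10^-7 = 0.221

Ω = 0.221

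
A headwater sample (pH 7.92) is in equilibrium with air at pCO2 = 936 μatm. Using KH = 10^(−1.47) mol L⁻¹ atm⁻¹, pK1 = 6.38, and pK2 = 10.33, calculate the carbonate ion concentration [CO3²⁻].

[CO3²⁻] = 4.28 μmol/L

[CO2*] = KH · pCO2 = 10^(−1.47) × 936×10^-6 = 3.172×10^-5 mol/L
α₀ = 1/(1 + K1/[H⁺] + K1K2/[H⁺]²) = 1/(1 + 10^+1.54 + 10^-0.87) = 0.02793
DIC = [CO2*]/α₀ = 3.172×10^-5 / 0.02793 = 1.136 mmol/L
[CO3²⁻] = α₂·DIC; α₂ = 0.003767, so [CO3²⁻] = 0.003767 × 1.136 = 0.00428 mmol/L = 4.28 μmol/L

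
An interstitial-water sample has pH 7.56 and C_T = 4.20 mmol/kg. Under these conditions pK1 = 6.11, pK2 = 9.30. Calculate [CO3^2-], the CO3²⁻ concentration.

[CO3²⁻] = 0.0725 mmol/kg

α₂ = 1 / (1 + [H⁺]/K2 + [H⁺]²/(K1K2)) = 1 / (1 + 10^+1.74 + 10^+0.29)
   = 1 / (1 + 54.954 + 1.9498) = 1/57.904 = 0.01727
[CO3²⁻] = α₂ × DIC = 0.01727 × 4.20 = 0.0725 mmol/kg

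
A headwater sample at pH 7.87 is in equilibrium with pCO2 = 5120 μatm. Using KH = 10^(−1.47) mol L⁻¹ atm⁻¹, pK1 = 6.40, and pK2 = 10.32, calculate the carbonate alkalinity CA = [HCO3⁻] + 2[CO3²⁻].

[CO2*] = KH · pCO2 = 10^(−1.47) × 5120×10^-6 = 1.735×10^-4 mol/L
α₀ = 1/(1 + K1/[H⁺] + K1K2/[H⁺]²) = 1/(1 + 10^+1.47 + 10^-0.98) = 0.03266
DIC = [CO2*]/α₀ = 1.735×10^-4 / 0.03266 = 5.312 mmol/L
CA = (α₁ + 2α₂)·DIC = (0.9639 + 2×0.003420) × 5.312 = 5.16 mmol/L

CA = 5.16 mmol/L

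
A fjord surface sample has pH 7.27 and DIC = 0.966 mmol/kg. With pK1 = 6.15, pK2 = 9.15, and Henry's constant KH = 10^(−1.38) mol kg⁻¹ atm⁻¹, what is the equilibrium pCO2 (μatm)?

pCO2 = 1610 μatm

α₀ = 1 / (1 + K1/[H⁺] + K1K2/[H⁺]²) = 1 / (1 + 10^+1.12 + 10^-0.76)
   = 1 / (1 + 13.183 + 0.17378) = 1/14.356 = 0.06966
[CO2*] = α₀ × DIC = 0.06966 × 0.966 = 0.06729 mmol/kg
pCO2 = [CO2*]/KH = 6.729×10^-5 / 4.169×10^-2 = 1610 μatm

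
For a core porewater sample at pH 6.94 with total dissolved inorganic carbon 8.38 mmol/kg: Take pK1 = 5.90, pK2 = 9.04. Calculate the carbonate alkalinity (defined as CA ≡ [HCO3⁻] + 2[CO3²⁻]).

CA = 7.75 mmol/kg

CA = [HCO3⁻] + 2[CO3²⁻] = (α₁ + 2α₂)·DIC
At pH 6.94: [H⁺]/K1 = 10^-1.04 = 0.091201, K2/[H⁺] = 10^-2.10 = 0.0079433
α₁ = 1/(1 + 0.091201 + 0.0079433) = 1/1.0991 = 0.9098; α₂ = α₁·K2/[H⁺] = 0.007227
α₁ + 2α₂ = 0.9243
CA = 0.9243 × 8.38 = 7.75 mmol/kg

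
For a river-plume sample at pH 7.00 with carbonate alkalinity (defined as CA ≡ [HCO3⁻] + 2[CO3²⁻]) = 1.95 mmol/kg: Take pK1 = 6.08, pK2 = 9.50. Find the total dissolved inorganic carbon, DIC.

CA = [HCO3⁻] + 2[CO3²⁻] = (α₁ + 2α₂)·DIC
At pH 7.00: [H⁺]/K1 = 10^-0.92 = 0.12023, K2/[H⁺] = 10^-2.50 = 0.0031623
α₁ = 1/(1 + 0.12023 + 0.0031623) = 1/1.1234 = 0.8902; α₂ = α₁·K2/[H⁺] = 0.002815
α₁ + 2α₂ = 0.8958
DIC = CA / (α₁ + 2α₂) = 1.95 / 0.8958 = 2.18 mmol/kg

DIC = 2.18 mmol/kg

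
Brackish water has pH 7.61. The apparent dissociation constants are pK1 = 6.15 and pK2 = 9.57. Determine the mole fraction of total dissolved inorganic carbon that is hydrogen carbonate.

α₁ = 0.956

α₁ = 1 / (1 + [H⁺]/K1 + K2/[H⁺]) = 1 / (1 + 10^-1.46 + 10^-1.96)
   = 1 / (1 + 0.034674 + 0.010965) = 1/1.0456 = 0.9564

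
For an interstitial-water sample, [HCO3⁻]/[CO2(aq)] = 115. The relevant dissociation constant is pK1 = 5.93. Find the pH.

From K1 = [H⁺][HCO3⁻]/[CO2(aq)]:  pH = pK1 + log₁₀([HCO3⁻]/[CO2(aq)])
log₁₀(115) = +2.061
pH = 5.93 + (+2.061) = 7.99

pH = 7.99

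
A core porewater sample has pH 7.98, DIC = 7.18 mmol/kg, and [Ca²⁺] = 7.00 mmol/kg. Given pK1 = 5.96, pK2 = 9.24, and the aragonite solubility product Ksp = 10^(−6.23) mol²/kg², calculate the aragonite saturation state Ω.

Ω = 4.41

α₂ = 1 / (1 + [H⁺]/K2 + [H⁺]²/(K1K2)) = 1 / (1 + 10^+1.26 + 10^-0.76)
   = 1 / (1 + 18.197 + 0.17378) = 1/19.371 = 0.05162
[CO3²⁻] = α₂ × DIC = 0.05162 × 7.18 = 0.3707 mmol/kg
Ksp = 10^(−6.23) = 5.888×10^-7
Ω = [Ca²⁺][CO3²⁻]/Ksp = (7.00×10^-3)(3.707×10^-4) / 5.888×10^-7 = 4.41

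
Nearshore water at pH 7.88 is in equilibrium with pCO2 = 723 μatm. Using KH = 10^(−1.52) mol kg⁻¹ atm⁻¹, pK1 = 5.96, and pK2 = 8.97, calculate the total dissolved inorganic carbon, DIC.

DIC = 1.99 mmol/kg

[CO2*] = KH · pCO2 = 10^(−1.52) × 723×10^-6 = 2.183×10^-5 mol/kg
α₀ = 1/(1 + K1/[H⁺] + K1K2/[H⁺]²) = 1/(1 + 10^+1.92 + 10^+0.83) = 0.01100
DIC = [CO2*]/α₀ = 2.183×10^-5 / 0.01100 = 1.99 mmol/kg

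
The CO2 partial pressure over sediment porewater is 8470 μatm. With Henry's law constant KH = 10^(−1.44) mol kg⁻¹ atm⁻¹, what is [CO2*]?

KH = 10^(−1.44) = 3.631×10^-2 mol kg⁻¹ atm⁻¹
[CO2*] = KH · pCO2 = 3.631×10^-2 × 8470×10^-6 atm = 3.08×10^-4 mol/kg

[CO2*] = 308 μmol/kg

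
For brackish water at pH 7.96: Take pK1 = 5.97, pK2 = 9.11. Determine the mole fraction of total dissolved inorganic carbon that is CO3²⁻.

α₂ = 0.0655

α₂ = 1 / (1 + [H⁺]/K2 + [H⁺]²/(K1K2)) = 1 / (1 + 10^+1.15 + 10^-0.84)
   = 1 / (1 + 14.125 + 0.14454) = 1/15.270 = 0.06549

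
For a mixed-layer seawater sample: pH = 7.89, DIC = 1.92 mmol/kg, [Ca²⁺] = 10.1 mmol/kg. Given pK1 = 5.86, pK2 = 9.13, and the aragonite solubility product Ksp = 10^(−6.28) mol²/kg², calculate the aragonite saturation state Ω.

α₂ = 1 / (1 + [H⁺]/K2 + [H⁺]²/(K1K2)) = 1 / (1 + 10^+1.24 + 10^-0.79)
   = 1 / (1 + 17.378 + 0.16218) = 1/18.540 = 0.05394
[CO3²⁻] = α₂ × DIC = 0.05394 × 1.92 = 0.1036 mmol/kg
Ksp = 10^(−6.28) = 5.248×10^-7
Ω = [Ca²⁺][CO3²⁻]/Ksp = (10.1×10^-3)(1.036×10^-4) / 5.248×10^-7 = 1.99

Ω = 1.99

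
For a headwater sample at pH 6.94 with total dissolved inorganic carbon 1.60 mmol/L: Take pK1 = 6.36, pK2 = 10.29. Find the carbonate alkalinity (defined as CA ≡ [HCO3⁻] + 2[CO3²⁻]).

CA = [HCO3⁻] + 2[CO3²⁻] = (α₁ + 2α₂)·DIC
At pH 6.94: [H⁺]/K1 = 10^-0.58 = 0.26303, K2/[H⁺] = 10^-3.35 = 0.00044668
α₁ = 1/(1 + 0.26303 + 0.00044668) = 1/1.2635 = 0.7915; α₂ = α₁·K2/[H⁺] = 0.0003535
α₁ + 2α₂ = 0.7922
CA = 0.7922 × 1.60 = 1.27 mmol/L

CA = 1.27 mmol/L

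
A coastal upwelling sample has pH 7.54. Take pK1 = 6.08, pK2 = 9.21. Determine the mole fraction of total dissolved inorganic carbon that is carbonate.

α₂ = 0.0202

α₂ = 1 / (1 + [H⁺]/K2 + [H⁺]²/(K1K2)) = 1 / (1 + 10^+1.67 + 10^+0.21)
   = 1 / (1 + 46.774 + 1.6218) = 1/49.395 = 0.02024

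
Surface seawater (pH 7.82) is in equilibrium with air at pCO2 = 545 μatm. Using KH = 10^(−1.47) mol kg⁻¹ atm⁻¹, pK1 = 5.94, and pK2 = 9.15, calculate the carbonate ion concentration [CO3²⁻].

[CO3²⁻] = 0.0655 mmol/kg

[CO2*] = KH · pCO2 = 10^(−1.47) × 545×10^-6 = 1.847×10^-5 mol/kg
α₀ = 1/(1 + K1/[H⁺] + K1K2/[H⁺]²) = 1/(1 + 10^+1.88 + 10^+0.55) = 0.01244
DIC = [CO2*]/α₀ = 1.847×10^-5 / 0.01244 = 1.485 mmol/kg
[CO3²⁻] = α₂·DIC; α₂ = 0.04413, so [CO3²⁻] = 0.04413 × 1.485 = 0.0655 mmol/kg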